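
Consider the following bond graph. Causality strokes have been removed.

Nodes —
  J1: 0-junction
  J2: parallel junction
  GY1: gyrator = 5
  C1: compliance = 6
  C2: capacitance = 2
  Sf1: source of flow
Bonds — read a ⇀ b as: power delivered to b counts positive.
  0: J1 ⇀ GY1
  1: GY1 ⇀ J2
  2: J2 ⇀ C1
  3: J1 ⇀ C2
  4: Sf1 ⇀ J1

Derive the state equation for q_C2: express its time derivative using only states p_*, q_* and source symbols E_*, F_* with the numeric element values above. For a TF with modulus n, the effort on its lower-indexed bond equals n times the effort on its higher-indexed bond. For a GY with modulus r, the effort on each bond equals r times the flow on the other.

dq_C2/dt = F_Sf1 - q_C1/30

bond 4 |Sf1  (source Sf1 imposes f)
bond 2 |J2  (C1 outputs effort q/C1)
bond 1 |GY1  (0-jn J2 has e-setter on 2)
bond 0 |GY1  (GY1 both-in/both-out from 1)
bond 3 |J1  (only one effort-in slot at J1)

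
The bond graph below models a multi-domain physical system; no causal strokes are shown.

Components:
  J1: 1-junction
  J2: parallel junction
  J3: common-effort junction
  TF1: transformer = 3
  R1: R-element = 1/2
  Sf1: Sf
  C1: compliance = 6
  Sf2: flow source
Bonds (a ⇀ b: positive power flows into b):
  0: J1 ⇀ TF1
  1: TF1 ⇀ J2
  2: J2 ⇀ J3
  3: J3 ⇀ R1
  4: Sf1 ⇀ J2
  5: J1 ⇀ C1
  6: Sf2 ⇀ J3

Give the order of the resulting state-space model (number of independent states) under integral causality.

β4 stroke→Sf1  (Sf1 fixes flow; stroke at Sf1)
β6 stroke→Sf2  (Sf2 (Sf) sets flow on bond)
β5 stroke→J1  (prefer integral on C1)
β0 stroke→TF1  (closing 1-jn rule on J1)
β1 stroke→J2  (TF1 one-in-one-out from 0)
β2 stroke→J3  (J2: bond 1 brought effort, rest push out)
β3 stroke→R1  (common-e at J3 fixed by 2)

1  (C1 all integral)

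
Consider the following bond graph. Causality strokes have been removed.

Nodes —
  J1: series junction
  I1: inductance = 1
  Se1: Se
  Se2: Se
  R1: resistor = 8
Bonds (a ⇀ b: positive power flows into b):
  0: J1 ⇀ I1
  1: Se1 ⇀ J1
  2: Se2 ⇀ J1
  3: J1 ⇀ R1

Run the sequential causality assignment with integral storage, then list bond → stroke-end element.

bond 0 →I1
bond 1 →J1
bond 2 →J1
bond 3 →J1

bond 1 stroke at J1  (source Se1 imposes e)
bond 2 stroke at J1  (source Se2 imposes e)
bond 0 stroke at I1  (I1 integral (f out))
bond 3 stroke at J1  (J1: bond 0 brought flow, rest push out)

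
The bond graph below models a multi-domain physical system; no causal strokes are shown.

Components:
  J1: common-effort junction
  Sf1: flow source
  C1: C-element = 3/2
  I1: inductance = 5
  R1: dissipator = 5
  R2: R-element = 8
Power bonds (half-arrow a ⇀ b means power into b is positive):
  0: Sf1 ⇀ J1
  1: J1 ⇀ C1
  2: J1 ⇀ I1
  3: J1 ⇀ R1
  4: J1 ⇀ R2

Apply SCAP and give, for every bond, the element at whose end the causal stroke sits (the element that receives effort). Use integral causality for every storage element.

bond 0 |Sf1  (Sf1: flow source, stroke at near end)
bond 1 |J1  (prefer integral on C1)
bond 2 |I1  (J1 effort already set via bond 1)
bond 3 |R1  (J1: bond 1 brought effort, rest push out)
bond 4 |R2  (J1 effort already set via bond 1)

b0 →Sf1
b1 →J1
b2 →I1
b3 →R1
b4 →R2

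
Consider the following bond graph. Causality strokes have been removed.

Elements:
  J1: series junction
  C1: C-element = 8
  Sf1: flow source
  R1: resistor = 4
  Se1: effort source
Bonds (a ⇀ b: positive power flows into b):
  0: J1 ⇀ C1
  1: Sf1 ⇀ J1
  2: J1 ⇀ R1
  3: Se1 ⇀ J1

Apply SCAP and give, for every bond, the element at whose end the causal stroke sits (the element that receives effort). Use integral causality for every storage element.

#1 stroke at Sf1  (Sf1: flow source, stroke at near end)
#3 stroke at J1  (Se1: effort source, stroke at far end)
#0 stroke at J1  (J1 flow already set via bond 1)
#2 stroke at J1  (common-f at J1 fixed by 1)

b0 →J1
b1 →Sf1
b2 →J1
b3 →J1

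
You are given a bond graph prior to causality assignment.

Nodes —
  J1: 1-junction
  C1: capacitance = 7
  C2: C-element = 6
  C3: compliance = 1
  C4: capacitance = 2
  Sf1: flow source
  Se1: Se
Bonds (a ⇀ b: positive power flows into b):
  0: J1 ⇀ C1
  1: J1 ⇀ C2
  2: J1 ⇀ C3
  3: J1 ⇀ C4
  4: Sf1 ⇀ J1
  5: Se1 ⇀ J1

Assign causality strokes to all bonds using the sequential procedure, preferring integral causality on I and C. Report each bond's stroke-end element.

b0 stroke→J1
b1 stroke→J1
b2 stroke→J1
b3 stroke→J1
b4 stroke→Sf1
b5 stroke→J1

β4 →Sf1  (Sf1: flow source, stroke at near end)
β5 →J1  (Se1: effort source, stroke at far end)
β0 →J1  (J1: bond 4 brought flow, rest push out)
β1 →J1  (1-jn J1 has f-setter on 4)
β2 →J1  (common-f at J1 fixed by 4)
β3 →J1  (J1 flow already set via bond 4)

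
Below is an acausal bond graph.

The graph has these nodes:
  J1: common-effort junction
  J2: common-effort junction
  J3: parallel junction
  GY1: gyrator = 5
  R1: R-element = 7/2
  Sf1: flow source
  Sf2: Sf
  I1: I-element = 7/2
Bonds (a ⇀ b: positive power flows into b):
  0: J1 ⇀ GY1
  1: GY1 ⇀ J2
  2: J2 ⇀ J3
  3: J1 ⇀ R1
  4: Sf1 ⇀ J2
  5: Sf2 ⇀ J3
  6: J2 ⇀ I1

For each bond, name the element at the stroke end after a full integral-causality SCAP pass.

#0 →J1
#1 →J2
#2 →J3
#3 →R1
#4 →Sf1
#5 →Sf2
#6 →I1

b4 →Sf1  (Sf1 (Sf) sets flow on bond)
b5 →Sf2  (Sf2 (Sf) sets flow on bond)
b2 →J3  (closing 0-jn rule on J3)
b6 →I1  (prefer integral on I1)
b1 →J2  (J2: last free bond brings effort in)
b0 →J1  (GY1: gyrator matches bond 1)
b3 →R1  (J1: bond 0 brought effort, rest push out)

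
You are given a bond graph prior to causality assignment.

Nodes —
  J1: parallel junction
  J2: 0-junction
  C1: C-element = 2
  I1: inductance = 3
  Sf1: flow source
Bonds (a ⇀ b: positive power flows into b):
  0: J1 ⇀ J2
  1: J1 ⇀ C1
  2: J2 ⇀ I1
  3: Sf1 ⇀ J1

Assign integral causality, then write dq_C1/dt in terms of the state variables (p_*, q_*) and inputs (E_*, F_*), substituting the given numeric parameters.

dq_C1/dt = F_Sf1 - p_I1/3

b3 stroke at Sf1  (Sf1 fixes flow; stroke at Sf1)
b1 stroke at J1  (prefer integral on C1)
b0 stroke at J2  (common-e at J1 fixed by 1)
b2 stroke at I1  (J2 effort already set via bond 0)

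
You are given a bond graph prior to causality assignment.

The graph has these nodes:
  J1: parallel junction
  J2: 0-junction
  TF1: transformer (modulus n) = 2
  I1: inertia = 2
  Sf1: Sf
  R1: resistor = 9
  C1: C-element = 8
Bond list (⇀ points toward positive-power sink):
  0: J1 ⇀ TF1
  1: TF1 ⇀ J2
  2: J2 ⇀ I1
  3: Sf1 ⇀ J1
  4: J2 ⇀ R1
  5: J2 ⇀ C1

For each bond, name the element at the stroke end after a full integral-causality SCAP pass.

#0 |J1
#1 |TF1
#2 |I1
#3 |Sf1
#4 |R1
#5 |J2

b3 stroke at Sf1  (source Sf1 imposes f)
b0 stroke at J1  (J1: last free bond brings effort in)
b1 stroke at TF1  (TF TF1: opposite of bond 0)
b2 stroke at I1  (I1 outputs flow p/I1)
b5 stroke at J2  (C1 outputs effort q/C1)
b4 stroke at R1  (common-e at J2 fixed by 5)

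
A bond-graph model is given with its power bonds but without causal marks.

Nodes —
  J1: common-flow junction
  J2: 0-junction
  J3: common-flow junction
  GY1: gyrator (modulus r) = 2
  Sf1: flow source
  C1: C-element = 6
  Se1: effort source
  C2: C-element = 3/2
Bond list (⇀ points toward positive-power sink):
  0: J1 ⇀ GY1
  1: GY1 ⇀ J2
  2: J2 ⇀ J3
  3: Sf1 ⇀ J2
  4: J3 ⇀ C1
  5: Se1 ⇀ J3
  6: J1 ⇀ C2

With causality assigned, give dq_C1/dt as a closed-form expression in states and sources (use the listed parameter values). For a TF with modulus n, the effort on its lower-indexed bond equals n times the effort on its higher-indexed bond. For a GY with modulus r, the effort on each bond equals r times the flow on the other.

#3 →Sf1  (Sf1 (Sf) sets flow on bond)
#5 →J3  (Se1: effort source, stroke at far end)
#4 →J3  (prefer integral on C1)
#2 →J2  (closing 1-jn rule on J3)
#1 →GY1  (J2 effort already set via bond 2)
#0 →GY1  (GY GY1: same side as bond 1)
#6 →J1  (J1: bond 0 brought flow, rest push out)

dq_C1/dt = F_Sf1 - q_C2/3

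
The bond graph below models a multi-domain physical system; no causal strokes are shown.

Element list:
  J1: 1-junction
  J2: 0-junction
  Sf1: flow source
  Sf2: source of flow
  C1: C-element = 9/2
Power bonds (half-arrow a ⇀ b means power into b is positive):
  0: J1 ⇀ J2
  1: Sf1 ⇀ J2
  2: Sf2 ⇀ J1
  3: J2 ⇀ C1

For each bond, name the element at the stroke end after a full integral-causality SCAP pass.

bond 0 stroke→J1
bond 1 stroke→Sf1
bond 2 stroke→Sf2
bond 3 stroke→J2

b1 stroke→Sf1  (source Sf1 imposes f)
b2 stroke→Sf2  (Sf2 (Sf) sets flow on bond)
b0 stroke→J1  (1-jn J1 has f-setter on 2)
b3 stroke→J2  (J2: last free bond brings effort in)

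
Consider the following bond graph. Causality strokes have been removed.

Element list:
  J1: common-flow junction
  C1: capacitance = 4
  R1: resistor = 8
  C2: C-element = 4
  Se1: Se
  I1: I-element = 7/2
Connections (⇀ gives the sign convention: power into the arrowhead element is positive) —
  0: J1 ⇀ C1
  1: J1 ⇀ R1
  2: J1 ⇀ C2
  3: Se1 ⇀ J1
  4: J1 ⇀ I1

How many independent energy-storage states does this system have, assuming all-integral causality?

3  (C1, C2, I1 all integral)

#3 →J1  (Se1: effort source, stroke at far end)
#0 →J1  (C1 integral (e out))
#2 →J1  (C2 outputs effort q/C2)
#4 →I1  (prefer integral on I1)
#1 →J1  (J1: bond 4 brought flow, rest push out)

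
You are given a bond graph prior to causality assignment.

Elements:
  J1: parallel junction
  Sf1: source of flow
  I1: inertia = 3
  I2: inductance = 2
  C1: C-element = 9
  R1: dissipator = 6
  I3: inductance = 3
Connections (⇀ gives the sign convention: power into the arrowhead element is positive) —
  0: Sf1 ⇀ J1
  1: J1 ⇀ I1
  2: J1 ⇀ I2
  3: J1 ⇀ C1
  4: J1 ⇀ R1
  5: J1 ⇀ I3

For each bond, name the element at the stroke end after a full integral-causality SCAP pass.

#0 |Sf1
#1 |I1
#2 |I2
#3 |J1
#4 |R1
#5 |I3

β0 →Sf1  (source Sf1 imposes f)
β1 →I1  (I1 outputs flow p/I1)
β2 →I2  (I2: I, integral causality)
β3 →J1  (C1 outputs effort q/C1)
β4 →R1  (common-e at J1 fixed by 3)
β5 →I3  (J1: bond 3 brought effort, rest push out)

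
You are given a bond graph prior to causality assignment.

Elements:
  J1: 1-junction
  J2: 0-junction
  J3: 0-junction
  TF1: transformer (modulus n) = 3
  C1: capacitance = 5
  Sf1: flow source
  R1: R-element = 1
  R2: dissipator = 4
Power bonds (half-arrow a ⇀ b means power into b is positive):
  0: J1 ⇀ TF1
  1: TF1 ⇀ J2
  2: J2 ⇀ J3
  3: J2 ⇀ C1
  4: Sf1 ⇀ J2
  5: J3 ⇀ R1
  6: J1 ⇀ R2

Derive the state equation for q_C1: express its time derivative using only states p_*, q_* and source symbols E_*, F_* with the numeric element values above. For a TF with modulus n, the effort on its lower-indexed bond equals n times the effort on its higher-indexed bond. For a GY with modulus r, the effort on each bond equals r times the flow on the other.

dq_C1/dt = F_Sf1 - 13*q_C1/20

bond 4 →Sf1  (Sf1 fixes flow; stroke at Sf1)
bond 3 →J2  (C1: C, integral causality)
bond 1 →TF1  (J2: bond 3 brought effort, rest push out)
bond 2 →J3  (common-e at J2 fixed by 3)
bond 5 →R1  (J3 effort already set via bond 2)
bond 0 →J1  (TF TF1: opposite of bond 1)
bond 6 →R2  (J1: last free bond brings flow in)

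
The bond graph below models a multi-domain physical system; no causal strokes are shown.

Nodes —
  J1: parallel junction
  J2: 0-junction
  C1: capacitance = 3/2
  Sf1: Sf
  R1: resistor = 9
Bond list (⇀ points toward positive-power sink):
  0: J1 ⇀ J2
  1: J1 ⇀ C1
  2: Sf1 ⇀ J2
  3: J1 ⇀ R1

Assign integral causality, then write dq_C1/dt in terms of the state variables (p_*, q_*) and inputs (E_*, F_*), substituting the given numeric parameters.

β2 |Sf1  (Sf1: flow source, stroke at near end)
β0 |J2  (closing 0-jn rule on J2)
β1 |J1  (C1 outputs effort q/C1)
β3 |R1  (0-jn J1 has e-setter on 1)

dq_C1/dt = F_Sf1 - 2*q_C1/27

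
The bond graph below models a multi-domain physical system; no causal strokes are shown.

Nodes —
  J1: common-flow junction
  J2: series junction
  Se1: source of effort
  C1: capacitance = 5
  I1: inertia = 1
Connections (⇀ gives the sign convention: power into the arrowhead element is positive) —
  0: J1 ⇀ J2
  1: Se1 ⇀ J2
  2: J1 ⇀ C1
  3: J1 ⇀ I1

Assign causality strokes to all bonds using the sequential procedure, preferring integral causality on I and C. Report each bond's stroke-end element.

b0 →J1
b1 →J2
b2 →J1
b3 →I1

b1 →J2  (Se1: effort source, stroke at far end)
b0 →J1  (closing 1-jn rule on J2)
b2 →J1  (C1 outputs effort q/C1)
b3 →I1  (J1 needs exactly one f-in)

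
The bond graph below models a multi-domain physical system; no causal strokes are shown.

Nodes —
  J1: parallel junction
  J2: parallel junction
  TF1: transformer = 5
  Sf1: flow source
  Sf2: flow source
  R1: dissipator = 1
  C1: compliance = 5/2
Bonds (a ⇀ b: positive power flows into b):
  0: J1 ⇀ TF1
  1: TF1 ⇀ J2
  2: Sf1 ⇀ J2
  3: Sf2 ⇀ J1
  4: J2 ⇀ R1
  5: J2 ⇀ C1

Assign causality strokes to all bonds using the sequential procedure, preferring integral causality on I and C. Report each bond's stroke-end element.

bond 0 stroke at J1
bond 1 stroke at TF1
bond 2 stroke at Sf1
bond 3 stroke at Sf2
bond 4 stroke at R1
bond 5 stroke at J2

bond 2 |Sf1  (source Sf1 imposes f)
bond 3 |Sf2  (Sf2 fixes flow; stroke at Sf2)
bond 0 |J1  (J1: last free bond brings effort in)
bond 1 |TF1  (TF1: transformer flips bond 0)
bond 5 |J2  (C1 outputs effort q/C1)
bond 4 |R1  (J2 effort already set via bond 5)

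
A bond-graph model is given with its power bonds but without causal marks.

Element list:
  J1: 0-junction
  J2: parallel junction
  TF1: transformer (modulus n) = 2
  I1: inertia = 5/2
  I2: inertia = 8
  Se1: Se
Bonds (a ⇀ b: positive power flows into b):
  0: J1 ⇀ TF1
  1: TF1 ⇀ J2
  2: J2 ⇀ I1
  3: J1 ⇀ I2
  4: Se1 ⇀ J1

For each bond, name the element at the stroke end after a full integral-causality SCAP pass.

#0 stroke→TF1
#1 stroke→J2
#2 stroke→I1
#3 stroke→I2
#4 stroke→J1

#4 stroke at J1  (Se1 fixes effort; stroke away)
#0 stroke at TF1  (J1: bond 4 brought effort, rest push out)
#3 stroke at I2  (0-jn J1 has e-setter on 4)
#1 stroke at J2  (TF1 one-in-one-out from 0)
#2 stroke at I1  (common-e at J2 fixed by 1)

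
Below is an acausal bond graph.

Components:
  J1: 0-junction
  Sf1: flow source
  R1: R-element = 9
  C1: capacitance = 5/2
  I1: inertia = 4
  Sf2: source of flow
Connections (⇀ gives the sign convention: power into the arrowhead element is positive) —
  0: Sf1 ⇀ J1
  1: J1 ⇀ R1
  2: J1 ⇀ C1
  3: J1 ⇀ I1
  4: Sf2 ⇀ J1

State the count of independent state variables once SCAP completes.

2  (C1, I1 all integral)

bond 0 →Sf1  (Sf1: flow source, stroke at near end)
bond 4 →Sf2  (source Sf2 imposes f)
bond 2 →J1  (C1 outputs effort q/C1)
bond 1 →R1  (common-e at J1 fixed by 2)
bond 3 →I1  (J1 effort already set via bond 2)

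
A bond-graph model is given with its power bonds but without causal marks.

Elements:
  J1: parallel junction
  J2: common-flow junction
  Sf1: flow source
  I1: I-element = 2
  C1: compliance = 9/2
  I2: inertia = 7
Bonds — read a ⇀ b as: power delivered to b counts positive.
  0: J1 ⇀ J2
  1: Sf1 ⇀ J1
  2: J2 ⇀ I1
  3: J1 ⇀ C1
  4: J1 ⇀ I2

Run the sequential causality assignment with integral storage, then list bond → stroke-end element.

b1 stroke at Sf1  (Sf1: flow source, stroke at near end)
b2 stroke at I1  (I1 integral (f out))
b0 stroke at J2  (1-jn J2 has f-setter on 2)
b3 stroke at J1  (prefer integral on C1)
b4 stroke at I2  (common-e at J1 fixed by 3)

b0 stroke→J2
b1 stroke→Sf1
b2 stroke→I1
b3 stroke→J1
b4 stroke→I2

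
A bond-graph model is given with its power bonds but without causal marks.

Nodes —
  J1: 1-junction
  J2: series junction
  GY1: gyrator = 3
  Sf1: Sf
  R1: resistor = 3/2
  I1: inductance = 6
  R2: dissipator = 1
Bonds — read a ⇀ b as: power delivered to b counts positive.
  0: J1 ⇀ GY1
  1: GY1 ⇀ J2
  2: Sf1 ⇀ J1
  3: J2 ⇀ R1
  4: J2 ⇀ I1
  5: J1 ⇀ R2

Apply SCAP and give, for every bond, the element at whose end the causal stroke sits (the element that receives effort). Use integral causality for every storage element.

bond 0 stroke→J1
bond 1 stroke→J2
bond 2 stroke→Sf1
bond 3 stroke→J2
bond 4 stroke→I1
bond 5 stroke→J1

#2 →Sf1  (source Sf1 imposes f)
#0 →J1  (J1: bond 2 brought flow, rest push out)
#5 →J1  (J1: bond 2 brought flow, rest push out)
#1 →J2  (GY1 both-in/both-out from 0)
#4 →I1  (prefer integral on I1)
#3 →J2  (common-f at J2 fixed by 4)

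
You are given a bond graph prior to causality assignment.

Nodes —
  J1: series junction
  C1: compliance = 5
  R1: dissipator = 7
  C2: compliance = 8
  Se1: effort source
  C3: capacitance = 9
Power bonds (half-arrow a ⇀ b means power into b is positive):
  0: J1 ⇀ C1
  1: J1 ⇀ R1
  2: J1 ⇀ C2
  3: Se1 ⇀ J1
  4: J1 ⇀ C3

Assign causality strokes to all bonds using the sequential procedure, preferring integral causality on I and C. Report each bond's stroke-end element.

β0 →J1
β1 →R1
β2 →J1
β3 →J1
β4 →J1

#3 →J1  (Se1 (Se) sets effort on bond)
#0 →J1  (C1: C, integral causality)
#2 →J1  (C2 integral (e out))
#4 →J1  (C3 outputs effort q/C3)
#1 →R1  (J1: last free bond brings flow in)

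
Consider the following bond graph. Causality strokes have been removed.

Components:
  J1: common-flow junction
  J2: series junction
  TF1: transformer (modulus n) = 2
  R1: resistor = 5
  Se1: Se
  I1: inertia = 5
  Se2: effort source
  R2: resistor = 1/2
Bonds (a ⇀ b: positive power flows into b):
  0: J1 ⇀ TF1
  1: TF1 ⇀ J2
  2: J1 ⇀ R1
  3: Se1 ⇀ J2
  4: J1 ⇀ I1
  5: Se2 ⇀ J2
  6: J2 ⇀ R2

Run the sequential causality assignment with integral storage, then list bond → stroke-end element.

β0 |J1
β1 |TF1
β2 |J1
β3 |J2
β4 |I1
β5 |J2
β6 |J2

β3 |J2  (Se1 (Se) sets effort on bond)
β5 |J2  (Se2 (Se) sets effort on bond)
β4 |I1  (I1 outputs flow p/I1)
β0 |J1  (1-jn J1 has f-setter on 4)
β2 |J1  (J1: bond 4 brought flow, rest push out)
β1 |TF1  (TF TF1: opposite of bond 0)
β6 |J2  (J2 flow already set via bond 1)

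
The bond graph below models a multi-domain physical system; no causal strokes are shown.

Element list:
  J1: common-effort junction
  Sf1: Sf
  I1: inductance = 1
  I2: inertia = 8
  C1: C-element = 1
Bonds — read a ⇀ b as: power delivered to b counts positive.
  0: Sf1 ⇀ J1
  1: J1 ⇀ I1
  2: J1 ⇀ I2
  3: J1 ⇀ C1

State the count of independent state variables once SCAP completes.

3  (C1, I1, I2 all integral)

b0 stroke at Sf1  (Sf1: flow source, stroke at near end)
b1 stroke at I1  (I1 outputs flow p/I1)
b2 stroke at I2  (prefer integral on I2)
b3 stroke at J1  (J1 needs exactly one e-in)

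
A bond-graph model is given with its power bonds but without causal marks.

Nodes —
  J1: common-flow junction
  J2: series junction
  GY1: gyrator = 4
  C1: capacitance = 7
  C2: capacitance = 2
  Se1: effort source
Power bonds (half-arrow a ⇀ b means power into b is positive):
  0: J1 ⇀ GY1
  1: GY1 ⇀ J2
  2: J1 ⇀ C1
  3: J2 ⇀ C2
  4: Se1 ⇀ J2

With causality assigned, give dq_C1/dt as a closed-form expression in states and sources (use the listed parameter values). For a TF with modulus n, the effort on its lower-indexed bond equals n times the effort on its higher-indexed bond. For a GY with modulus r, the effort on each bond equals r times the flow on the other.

b4 stroke→J2  (Se1 (Se) sets effort on bond)
b2 stroke→J1  (prefer integral on C1)
b0 stroke→GY1  (only one flow-in slot at J1)
b1 stroke→GY1  (through GY1, causality inverts; strokes same side of GY1)
b3 stroke→J2  (J2: bond 1 brought flow, rest push out)

dq_C1/dt = -E_Se1/4 + q_C2/8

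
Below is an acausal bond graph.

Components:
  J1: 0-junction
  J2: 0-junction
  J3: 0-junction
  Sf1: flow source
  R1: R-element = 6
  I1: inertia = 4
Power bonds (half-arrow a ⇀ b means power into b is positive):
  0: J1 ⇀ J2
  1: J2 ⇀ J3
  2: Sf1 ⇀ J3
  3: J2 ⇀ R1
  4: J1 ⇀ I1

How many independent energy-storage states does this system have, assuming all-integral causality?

#2 →Sf1  (Sf1 fixes flow; stroke at Sf1)
#1 →J3  (closing 0-jn rule on J3)
#4 →I1  (I1: I, integral causality)
#0 →J1  (closing 0-jn rule on J1)
#3 →J2  (J2: last free bond brings effort in)

1  (I1 all integral)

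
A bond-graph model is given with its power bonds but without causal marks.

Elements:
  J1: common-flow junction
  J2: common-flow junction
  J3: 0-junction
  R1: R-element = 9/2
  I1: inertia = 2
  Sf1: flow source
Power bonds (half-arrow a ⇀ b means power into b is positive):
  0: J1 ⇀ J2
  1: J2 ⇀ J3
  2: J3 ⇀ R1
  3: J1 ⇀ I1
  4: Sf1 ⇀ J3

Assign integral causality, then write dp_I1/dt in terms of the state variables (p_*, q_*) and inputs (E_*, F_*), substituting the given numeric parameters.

#4 stroke→Sf1  (Sf1: flow source, stroke at near end)
#3 stroke→I1  (I1: I, integral causality)
#0 stroke→J1  (J1 flow already set via bond 3)
#1 stroke→J2  (J2: bond 0 brought flow, rest push out)
#2 stroke→J3  (only one effort-in slot at J3)

dp_I1/dt = -9*F_Sf1/2 - 9*p_I1/4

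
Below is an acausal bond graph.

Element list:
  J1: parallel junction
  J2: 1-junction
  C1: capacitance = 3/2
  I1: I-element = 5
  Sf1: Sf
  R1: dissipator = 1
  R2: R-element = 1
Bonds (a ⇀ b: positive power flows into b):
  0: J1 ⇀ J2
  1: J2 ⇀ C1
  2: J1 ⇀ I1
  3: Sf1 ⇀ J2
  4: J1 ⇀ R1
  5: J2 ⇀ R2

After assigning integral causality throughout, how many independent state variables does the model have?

β3 →Sf1  (Sf1 fixes flow; stroke at Sf1)
β0 →J2  (1-jn J2 has f-setter on 3)
β1 →J2  (J2: bond 3 brought flow, rest push out)
β5 →J2  (J2: bond 3 brought flow, rest push out)
β2 →I1  (I1 outputs flow p/I1)
β4 →J1  (closing 0-jn rule on J1)

2  (C1, I1 all integral)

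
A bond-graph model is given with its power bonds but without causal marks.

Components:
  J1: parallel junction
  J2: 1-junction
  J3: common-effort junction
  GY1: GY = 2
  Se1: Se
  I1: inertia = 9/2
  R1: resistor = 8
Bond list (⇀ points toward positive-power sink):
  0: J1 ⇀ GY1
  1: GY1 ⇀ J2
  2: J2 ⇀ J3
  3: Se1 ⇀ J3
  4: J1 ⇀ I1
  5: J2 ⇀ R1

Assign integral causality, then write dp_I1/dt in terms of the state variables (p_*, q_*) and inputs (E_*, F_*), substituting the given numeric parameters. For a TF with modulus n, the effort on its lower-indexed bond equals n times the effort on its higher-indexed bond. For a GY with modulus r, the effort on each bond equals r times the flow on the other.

dp_I1/dt = -E_Se1/4 - p_I1/9

β3 stroke at J3  (Se1 fixes effort; stroke away)
β2 stroke at J2  (J3 effort already set via bond 3)
β4 stroke at I1  (I1: I, integral causality)
β0 stroke at J1  (J1: last free bond brings effort in)
β1 stroke at J2  (GY1: gyrator matches bond 0)
β5 stroke at R1  (closing 1-jn rule on J2)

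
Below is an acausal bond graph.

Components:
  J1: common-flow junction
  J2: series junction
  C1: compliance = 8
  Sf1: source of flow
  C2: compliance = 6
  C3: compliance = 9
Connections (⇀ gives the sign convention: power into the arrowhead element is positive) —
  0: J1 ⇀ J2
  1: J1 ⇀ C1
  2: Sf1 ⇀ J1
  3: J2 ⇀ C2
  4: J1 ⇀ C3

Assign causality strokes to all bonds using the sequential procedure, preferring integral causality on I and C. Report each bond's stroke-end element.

β0 →J1
β1 →J1
β2 →Sf1
β3 →J2
β4 →J1

b2 →Sf1  (Sf1: flow source, stroke at near end)
b0 →J1  (J1 flow already set via bond 2)
b1 →J1  (J1 flow already set via bond 2)
b4 →J1  (J1 flow already set via bond 2)
b3 →J2  (common-f at J2 fixed by 0)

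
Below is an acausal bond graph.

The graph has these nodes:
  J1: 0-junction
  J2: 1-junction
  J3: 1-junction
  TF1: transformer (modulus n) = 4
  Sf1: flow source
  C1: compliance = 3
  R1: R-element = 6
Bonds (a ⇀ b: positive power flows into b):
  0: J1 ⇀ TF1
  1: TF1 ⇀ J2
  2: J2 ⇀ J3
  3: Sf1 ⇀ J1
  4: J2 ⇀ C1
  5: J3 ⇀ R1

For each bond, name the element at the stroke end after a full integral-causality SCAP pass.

b0 stroke→J1
b1 stroke→TF1
b2 stroke→J2
b3 stroke→Sf1
b4 stroke→J2
b5 stroke→J3

b3 stroke at Sf1  (Sf1 fixes flow; stroke at Sf1)
b0 stroke at J1  (only one effort-in slot at J1)
b1 stroke at TF1  (through TF1, causality passes straight; one stroke at TF1)
b2 stroke at J2  (1-jn J2 has f-setter on 1)
b4 stroke at J2  (common-f at J2 fixed by 1)
b5 stroke at J3  (common-f at J3 fixed by 2)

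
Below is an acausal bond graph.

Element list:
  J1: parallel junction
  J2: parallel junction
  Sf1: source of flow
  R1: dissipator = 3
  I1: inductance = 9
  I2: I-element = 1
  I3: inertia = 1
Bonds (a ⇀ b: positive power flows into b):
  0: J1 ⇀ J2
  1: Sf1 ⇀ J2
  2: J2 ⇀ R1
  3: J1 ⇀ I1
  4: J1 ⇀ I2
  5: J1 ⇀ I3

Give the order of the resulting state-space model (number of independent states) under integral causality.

3  (I1, I2, I3 all integral)

β1 stroke→Sf1  (source Sf1 imposes f)
β3 stroke→I1  (I1 integral (f out))
β4 stroke→I2  (prefer integral on I2)
β5 stroke→I3  (I3 integral (f out))
β0 stroke→J1  (J1 needs exactly one e-in)
β2 stroke→J2  (only one effort-in slot at J2)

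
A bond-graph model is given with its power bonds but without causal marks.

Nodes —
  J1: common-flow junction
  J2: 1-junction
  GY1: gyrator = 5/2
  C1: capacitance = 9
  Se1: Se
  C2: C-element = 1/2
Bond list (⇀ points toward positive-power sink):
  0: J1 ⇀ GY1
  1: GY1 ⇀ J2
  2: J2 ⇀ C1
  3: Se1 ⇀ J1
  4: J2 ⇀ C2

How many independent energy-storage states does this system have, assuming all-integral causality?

#3 stroke at J1  (Se1 fixes effort; stroke away)
#0 stroke at GY1  (closing 1-jn rule on J1)
#1 stroke at GY1  (GY1 both-in/both-out from 0)
#2 stroke at J2  (1-jn J2 has f-setter on 1)
#4 stroke at J2  (J2: bond 1 brought flow, rest push out)

2  (C1, C2 all integral)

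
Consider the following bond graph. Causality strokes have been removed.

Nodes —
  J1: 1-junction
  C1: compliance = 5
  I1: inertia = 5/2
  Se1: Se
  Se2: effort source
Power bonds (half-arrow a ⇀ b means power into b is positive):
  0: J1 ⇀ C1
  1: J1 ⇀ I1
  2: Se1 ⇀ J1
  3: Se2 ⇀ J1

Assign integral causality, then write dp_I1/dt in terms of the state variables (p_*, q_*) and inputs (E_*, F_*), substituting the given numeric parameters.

dp_I1/dt = E_Se1 + E_Se2 - q_C1/5

b2 stroke→J1  (Se1 fixes effort; stroke away)
b3 stroke→J1  (Se2 fixes effort; stroke away)
b0 stroke→J1  (prefer integral on C1)
b1 stroke→I1  (J1 needs exactly one f-in)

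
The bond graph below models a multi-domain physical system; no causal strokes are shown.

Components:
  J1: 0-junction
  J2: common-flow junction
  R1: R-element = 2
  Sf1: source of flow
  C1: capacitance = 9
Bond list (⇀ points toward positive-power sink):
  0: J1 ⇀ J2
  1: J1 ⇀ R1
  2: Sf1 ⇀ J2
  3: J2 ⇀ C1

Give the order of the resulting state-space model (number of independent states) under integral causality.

1  (C1 all integral)

β2 stroke at Sf1  (Sf1 fixes flow; stroke at Sf1)
β0 stroke at J2  (1-jn J2 has f-setter on 2)
β3 stroke at J2  (J2 flow already set via bond 2)
β1 stroke at J1  (closing 0-jn rule on J1)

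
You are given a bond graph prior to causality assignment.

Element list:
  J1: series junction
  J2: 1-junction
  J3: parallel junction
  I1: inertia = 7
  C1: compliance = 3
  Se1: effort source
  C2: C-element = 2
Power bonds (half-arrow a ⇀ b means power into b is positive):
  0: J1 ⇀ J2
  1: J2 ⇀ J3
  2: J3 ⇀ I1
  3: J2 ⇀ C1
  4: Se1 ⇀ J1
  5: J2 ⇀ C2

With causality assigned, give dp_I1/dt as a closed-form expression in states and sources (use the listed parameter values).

dp_I1/dt = E_Se1 - q_C1/3 - q_C2/2

β4 →J1  (Se1 fixes effort; stroke away)
β0 →J2  (closing 1-jn rule on J1)
β2 →I1  (I1: I, integral causality)
β1 →J3  (J3: last free bond brings effort in)
β3 →J2  (common-f at J2 fixed by 1)
β5 →J2  (J2: bond 1 brought flow, rest push out)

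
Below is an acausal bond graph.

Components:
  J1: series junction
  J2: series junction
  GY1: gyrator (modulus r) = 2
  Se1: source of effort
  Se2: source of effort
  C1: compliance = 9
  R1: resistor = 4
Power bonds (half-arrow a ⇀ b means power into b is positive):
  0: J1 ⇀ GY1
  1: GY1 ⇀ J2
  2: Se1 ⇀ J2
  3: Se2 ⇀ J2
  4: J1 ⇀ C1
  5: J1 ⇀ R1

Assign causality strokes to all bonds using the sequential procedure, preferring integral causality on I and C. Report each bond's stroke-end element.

b2 |J2  (Se1 fixes effort; stroke away)
b3 |J2  (Se2 (Se) sets effort on bond)
b1 |GY1  (J2 needs exactly one f-in)
b0 |GY1  (GY1: gyrator matches bond 1)
b4 |J1  (1-jn J1 has f-setter on 0)
b5 |J1  (common-f at J1 fixed by 0)

#0 stroke→GY1
#1 stroke→GY1
#2 stroke→J2
#3 stroke→J2
#4 stroke→J1
#5 stroke→J1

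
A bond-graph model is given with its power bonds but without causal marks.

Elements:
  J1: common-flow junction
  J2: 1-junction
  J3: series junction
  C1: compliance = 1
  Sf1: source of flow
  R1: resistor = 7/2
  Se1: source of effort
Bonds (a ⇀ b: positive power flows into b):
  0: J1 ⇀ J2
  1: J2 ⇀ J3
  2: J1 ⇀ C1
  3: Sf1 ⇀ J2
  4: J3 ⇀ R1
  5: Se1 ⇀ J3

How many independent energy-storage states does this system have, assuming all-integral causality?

β3 stroke at Sf1  (Sf1 (Sf) sets flow on bond)
β5 stroke at J3  (Se1 fixes effort; stroke away)
β0 stroke at J2  (J2: bond 3 brought flow, rest push out)
β1 stroke at J2  (common-f at J2 fixed by 3)
β4 stroke at J3  (J3 flow already set via bond 1)
β2 stroke at J1  (1-jn J1 has f-setter on 0)

1  (C1 all integral)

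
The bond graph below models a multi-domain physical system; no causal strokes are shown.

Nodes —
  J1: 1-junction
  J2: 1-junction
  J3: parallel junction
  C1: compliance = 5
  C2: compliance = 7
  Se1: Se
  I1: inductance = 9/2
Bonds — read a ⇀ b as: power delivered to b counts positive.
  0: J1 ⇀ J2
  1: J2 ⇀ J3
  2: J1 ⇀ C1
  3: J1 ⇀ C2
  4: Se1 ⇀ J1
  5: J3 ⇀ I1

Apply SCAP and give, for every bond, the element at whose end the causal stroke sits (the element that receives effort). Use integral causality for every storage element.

b4 |J1  (source Se1 imposes e)
b2 |J1  (C1 integral (e out))
b3 |J1  (prefer integral on C2)
b0 |J2  (J1 needs exactly one f-in)
b1 |J3  (closing 1-jn rule on J2)
b5 |I1  (common-e at J3 fixed by 1)

β0 →J2
β1 →J3
β2 →J1
β3 →J1
β4 →J1
β5 →I1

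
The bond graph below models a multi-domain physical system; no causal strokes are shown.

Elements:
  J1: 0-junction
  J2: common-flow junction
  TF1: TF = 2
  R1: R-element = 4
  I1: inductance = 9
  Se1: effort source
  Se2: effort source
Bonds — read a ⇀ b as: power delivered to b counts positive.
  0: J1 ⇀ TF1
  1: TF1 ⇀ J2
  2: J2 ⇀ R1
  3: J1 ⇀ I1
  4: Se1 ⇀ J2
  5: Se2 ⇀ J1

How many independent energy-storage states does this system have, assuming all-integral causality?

#4 stroke→J2  (Se1 fixes effort; stroke away)
#5 stroke→J1  (Se2 fixes effort; stroke away)
#0 stroke→TF1  (common-e at J1 fixed by 5)
#3 stroke→I1  (common-e at J1 fixed by 5)
#1 stroke→J2  (through TF1, causality passes straight; one stroke at TF1)
#2 stroke→R1  (J2 needs exactly one f-in)

1  (I1 all integral)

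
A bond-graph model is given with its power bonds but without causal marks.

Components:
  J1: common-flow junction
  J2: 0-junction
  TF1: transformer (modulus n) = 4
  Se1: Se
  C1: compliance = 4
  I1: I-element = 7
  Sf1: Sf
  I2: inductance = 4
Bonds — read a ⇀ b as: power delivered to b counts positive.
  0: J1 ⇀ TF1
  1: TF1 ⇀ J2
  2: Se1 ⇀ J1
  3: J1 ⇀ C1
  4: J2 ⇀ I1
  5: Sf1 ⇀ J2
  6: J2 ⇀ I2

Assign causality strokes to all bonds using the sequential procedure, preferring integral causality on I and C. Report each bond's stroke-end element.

β0 stroke at TF1
β1 stroke at J2
β2 stroke at J1
β3 stroke at J1
β4 stroke at I1
β5 stroke at Sf1
β6 stroke at I2

β2 stroke at J1  (source Se1 imposes e)
β5 stroke at Sf1  (source Sf1 imposes f)
β3 stroke at J1  (C1: C, integral causality)
β0 stroke at TF1  (closing 1-jn rule on J1)
β1 stroke at J2  (TF TF1: opposite of bond 0)
β4 stroke at I1  (common-e at J2 fixed by 1)
β6 stroke at I2  (J2 effort already set via bond 1)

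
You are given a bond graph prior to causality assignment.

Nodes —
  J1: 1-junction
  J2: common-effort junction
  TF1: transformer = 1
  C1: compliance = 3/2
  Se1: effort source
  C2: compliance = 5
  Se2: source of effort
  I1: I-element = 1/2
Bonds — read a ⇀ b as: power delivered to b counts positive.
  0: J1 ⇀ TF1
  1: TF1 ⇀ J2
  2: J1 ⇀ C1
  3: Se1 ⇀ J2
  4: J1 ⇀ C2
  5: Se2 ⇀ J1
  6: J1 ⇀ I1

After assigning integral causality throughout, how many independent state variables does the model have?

3  (C1, C2, I1 all integral)

b3 stroke at J2  (source Se1 imposes e)
b5 stroke at J1  (source Se2 imposes e)
b1 stroke at TF1  (J2: bond 3 brought effort, rest push out)
b0 stroke at J1  (through TF1, causality passes straight; one stroke at TF1)
b2 stroke at J1  (C1 integral (e out))
b4 stroke at J1  (C2 integral (e out))
b6 stroke at I1  (closing 1-jn rule on J1)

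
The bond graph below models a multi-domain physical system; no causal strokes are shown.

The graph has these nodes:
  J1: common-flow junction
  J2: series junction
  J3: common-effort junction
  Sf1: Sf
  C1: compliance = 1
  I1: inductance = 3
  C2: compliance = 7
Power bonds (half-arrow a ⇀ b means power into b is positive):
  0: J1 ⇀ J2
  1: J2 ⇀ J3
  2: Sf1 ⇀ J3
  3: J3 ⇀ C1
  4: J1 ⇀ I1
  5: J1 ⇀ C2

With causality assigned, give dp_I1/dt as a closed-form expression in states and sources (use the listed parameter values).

β2 →Sf1  (Sf1 fixes flow; stroke at Sf1)
β3 →J3  (prefer integral on C1)
β1 →J2  (common-e at J3 fixed by 3)
β0 →J1  (J2 needs exactly one f-in)
β4 →I1  (I1 outputs flow p/I1)
β5 →J1  (common-f at J1 fixed by 4)

dp_I1/dt = -q_C1 - q_C2/7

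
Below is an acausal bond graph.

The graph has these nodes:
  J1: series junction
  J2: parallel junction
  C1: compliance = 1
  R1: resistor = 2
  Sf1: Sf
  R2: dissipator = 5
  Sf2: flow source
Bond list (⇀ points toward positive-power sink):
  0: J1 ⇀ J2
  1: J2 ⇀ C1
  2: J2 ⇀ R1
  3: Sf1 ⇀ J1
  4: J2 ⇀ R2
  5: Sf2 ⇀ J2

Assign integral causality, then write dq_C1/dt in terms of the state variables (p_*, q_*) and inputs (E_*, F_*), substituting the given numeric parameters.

dq_C1/dt = F_Sf1 + F_Sf2 - 7*q_C1/10

#3 stroke at Sf1  (Sf1 (Sf) sets flow on bond)
#5 stroke at Sf2  (Sf2 (Sf) sets flow on bond)
#0 stroke at J1  (J1 flow already set via bond 3)
#1 stroke at J2  (prefer integral on C1)
#2 stroke at R1  (0-jn J2 has e-setter on 1)
#4 stroke at R2  (0-jn J2 has e-setter on 1)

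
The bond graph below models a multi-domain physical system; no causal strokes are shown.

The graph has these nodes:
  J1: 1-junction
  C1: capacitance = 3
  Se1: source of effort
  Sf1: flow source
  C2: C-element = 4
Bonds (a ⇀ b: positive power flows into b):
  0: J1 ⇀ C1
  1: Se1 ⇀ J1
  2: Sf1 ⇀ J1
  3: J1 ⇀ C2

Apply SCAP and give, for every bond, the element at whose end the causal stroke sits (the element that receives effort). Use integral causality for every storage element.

b0 |J1
b1 |J1
b2 |Sf1
b3 |J1

bond 1 |J1  (Se1: effort source, stroke at far end)
bond 2 |Sf1  (Sf1 (Sf) sets flow on bond)
bond 0 |J1  (J1 flow already set via bond 2)
bond 3 |J1  (J1 flow already set via bond 2)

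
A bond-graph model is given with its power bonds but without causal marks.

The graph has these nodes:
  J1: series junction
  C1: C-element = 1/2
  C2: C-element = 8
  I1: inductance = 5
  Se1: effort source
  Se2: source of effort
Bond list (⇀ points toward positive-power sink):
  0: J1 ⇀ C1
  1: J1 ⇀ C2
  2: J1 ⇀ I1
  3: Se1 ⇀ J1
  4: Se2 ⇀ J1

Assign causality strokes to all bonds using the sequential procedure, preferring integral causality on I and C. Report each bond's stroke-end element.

b0 |J1
b1 |J1
b2 |I1
b3 |J1
b4 |J1

bond 3 stroke at J1  (Se1 fixes effort; stroke away)
bond 4 stroke at J1  (Se2 fixes effort; stroke away)
bond 0 stroke at J1  (C1 outputs effort q/C1)
bond 1 stroke at J1  (C2 integral (e out))
bond 2 stroke at I1  (only one flow-in slot at J1)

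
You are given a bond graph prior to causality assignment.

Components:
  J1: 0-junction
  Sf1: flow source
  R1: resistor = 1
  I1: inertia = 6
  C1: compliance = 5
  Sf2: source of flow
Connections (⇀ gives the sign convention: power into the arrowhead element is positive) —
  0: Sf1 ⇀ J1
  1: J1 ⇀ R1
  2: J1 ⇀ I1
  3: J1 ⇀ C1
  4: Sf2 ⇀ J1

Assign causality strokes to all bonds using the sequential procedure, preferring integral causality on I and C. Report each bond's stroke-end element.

b0 →Sf1
b1 →R1
b2 →I1
b3 →J1
b4 →Sf2

b0 |Sf1  (source Sf1 imposes f)
b4 |Sf2  (Sf2 fixes flow; stroke at Sf2)
b2 |I1  (I1 outputs flow p/I1)
b3 |J1  (C1 outputs effort q/C1)
b1 |R1  (0-jn J1 has e-setter on 3)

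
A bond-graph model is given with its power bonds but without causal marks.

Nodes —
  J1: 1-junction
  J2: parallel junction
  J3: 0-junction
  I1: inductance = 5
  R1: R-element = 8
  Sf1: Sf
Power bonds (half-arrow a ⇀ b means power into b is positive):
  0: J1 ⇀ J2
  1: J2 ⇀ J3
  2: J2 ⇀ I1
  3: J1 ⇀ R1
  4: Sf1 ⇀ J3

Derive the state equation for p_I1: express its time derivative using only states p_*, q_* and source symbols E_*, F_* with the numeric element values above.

dp_I1/dt = 8*F_Sf1 - 8*p_I1/5

b4 stroke at Sf1  (Sf1: flow source, stroke at near end)
b1 stroke at J3  (only one effort-in slot at J3)
b2 stroke at I1  (I1 integral (f out))
b0 stroke at J2  (only one effort-in slot at J2)
b3 stroke at J1  (1-jn J1 has f-setter on 0)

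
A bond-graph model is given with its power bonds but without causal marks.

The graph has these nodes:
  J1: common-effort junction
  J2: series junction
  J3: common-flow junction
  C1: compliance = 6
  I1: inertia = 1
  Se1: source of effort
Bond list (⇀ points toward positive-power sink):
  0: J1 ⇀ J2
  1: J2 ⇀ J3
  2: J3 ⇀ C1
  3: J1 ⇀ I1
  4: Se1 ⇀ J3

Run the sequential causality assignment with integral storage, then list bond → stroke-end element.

#0 stroke→J1
#1 stroke→J2
#2 stroke→J3
#3 stroke→I1
#4 stroke→J3

#4 stroke→J3  (Se1 (Se) sets effort on bond)
#2 stroke→J3  (C1 integral (e out))
#1 stroke→J2  (only one flow-in slot at J3)
#0 stroke→J1  (only one flow-in slot at J2)
#3 stroke→I1  (common-e at J1 fixed by 0)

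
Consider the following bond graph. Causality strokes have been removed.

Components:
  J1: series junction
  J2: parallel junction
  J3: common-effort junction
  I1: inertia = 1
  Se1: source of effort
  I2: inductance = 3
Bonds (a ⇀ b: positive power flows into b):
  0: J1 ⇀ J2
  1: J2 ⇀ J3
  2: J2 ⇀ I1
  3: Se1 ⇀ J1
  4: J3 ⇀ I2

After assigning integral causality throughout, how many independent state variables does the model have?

2  (I1, I2 all integral)

#3 stroke at J1  (Se1: effort source, stroke at far end)
#0 stroke at J2  (closing 1-jn rule on J1)
#1 stroke at J3  (common-e at J2 fixed by 0)
#2 stroke at I1  (J2 effort already set via bond 0)
#4 stroke at I2  (0-jn J3 has e-setter on 1)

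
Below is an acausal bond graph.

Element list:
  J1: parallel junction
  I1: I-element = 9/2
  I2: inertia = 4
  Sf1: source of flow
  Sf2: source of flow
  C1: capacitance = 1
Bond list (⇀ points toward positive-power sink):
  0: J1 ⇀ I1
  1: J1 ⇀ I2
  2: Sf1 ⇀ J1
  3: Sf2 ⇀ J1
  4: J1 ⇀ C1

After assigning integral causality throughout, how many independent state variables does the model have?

b2 |Sf1  (source Sf1 imposes f)
b3 |Sf2  (Sf2 fixes flow; stroke at Sf2)
b0 |I1  (I1 outputs flow p/I1)
b1 |I2  (I2 outputs flow p/I2)
b4 |J1  (only one effort-in slot at J1)

3  (C1, I1, I2 all integral)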